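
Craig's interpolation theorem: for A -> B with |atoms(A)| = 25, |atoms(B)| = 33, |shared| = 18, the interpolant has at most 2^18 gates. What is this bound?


Shared atoms = 18
Craig interpolant size bound = 2^18
= 262144

262144


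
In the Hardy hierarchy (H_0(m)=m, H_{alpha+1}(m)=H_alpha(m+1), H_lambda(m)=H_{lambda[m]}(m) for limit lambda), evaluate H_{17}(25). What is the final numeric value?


H_17(25):
For finite ordinals k, H_k(n) = n + k (each successor step adds 1).
H_17(25) = 25 + 17 = 42

42


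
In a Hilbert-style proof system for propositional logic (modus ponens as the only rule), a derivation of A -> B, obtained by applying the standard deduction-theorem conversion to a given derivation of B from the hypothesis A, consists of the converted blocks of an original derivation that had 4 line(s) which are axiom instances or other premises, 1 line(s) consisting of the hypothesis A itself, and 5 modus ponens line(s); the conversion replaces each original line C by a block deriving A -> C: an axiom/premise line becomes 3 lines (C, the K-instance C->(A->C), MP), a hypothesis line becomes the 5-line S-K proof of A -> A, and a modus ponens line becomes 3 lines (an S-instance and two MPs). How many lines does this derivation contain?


Deduction-theorem conversion, block by block:
- 4 axiom/premise lines -> 3 lines each = 12
- 1 hypothesis lines -> 5 lines each (identity proof A->A) = 5
- 5 MP lines -> 3 lines each (S-instance, MP, MP) = 15
Total = 12 + 5 + 15 = 32 lines.

32


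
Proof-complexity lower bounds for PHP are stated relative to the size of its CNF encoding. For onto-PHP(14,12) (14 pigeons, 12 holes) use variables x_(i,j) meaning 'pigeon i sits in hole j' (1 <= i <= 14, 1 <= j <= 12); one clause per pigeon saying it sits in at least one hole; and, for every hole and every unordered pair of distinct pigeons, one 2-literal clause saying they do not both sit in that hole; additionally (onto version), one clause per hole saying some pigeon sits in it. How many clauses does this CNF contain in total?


onto-PHP(14,12): 14 pigeons, 12 holes, 14*12 = 168 variables.
- pigeon clauses: one per pigeon -> 14 clauses
- hole clauses: 12 holes * C(14,2) = 12 * 91 -> 1092 clauses
- onto clauses: one per hole -> 12 clauses
Total clauses = 14 + 1092 + 12 = 1118

1118


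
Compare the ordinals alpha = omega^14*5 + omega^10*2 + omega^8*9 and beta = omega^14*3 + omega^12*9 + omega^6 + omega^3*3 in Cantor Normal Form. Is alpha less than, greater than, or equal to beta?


Compare term by term from highest exponent:
alpha = omega^14*5 + omega^10*2 + omega^8*9
beta = omega^14*3 + omega^12*9 + omega^6 + omega^3*3
Term 1: alpha has omega^14*5, beta has omega^14*3
Term 2: alpha has omega^10*2, beta has omega^12*9
Term 3: alpha has omega^8*9, beta has omega^6*1
Term 4: alpha has omega^0*0, beta has omega^3*3
Result: alpha > beta

alpha > beta


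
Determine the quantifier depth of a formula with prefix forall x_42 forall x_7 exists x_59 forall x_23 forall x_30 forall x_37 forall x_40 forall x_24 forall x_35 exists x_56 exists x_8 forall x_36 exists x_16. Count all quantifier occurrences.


Quantifier prefix has 13 quantifier symbols.
Quantifier depth = 13

13


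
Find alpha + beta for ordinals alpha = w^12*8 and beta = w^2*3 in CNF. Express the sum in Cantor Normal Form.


Ordinal addition w^12*8 + w^2*3:
Leading exponent of alpha (12) > leading exponent of beta (2).
Since alpha's term has higher exponent than beta's leading term,
the sum is simply alpha followed by beta.
Result = w^12*8 + w^2*3

w^12*8 + w^2*3


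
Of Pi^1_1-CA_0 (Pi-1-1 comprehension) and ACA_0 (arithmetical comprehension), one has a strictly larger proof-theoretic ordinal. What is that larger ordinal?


Proof-theoretic ordinal of Pi^1_1-CA_0 (Pi-1-1 comprehension): psi_0(Omega_omega)
Proof-theoretic ordinal of ACA_0 (arithmetical comprehension): epsilon_0
Comparing: epsilon_0 < psi_0(Omega_omega).
The larger ordinal is psi_0(Omega_omega) (from Pi^1_1-CA_0 (Pi-1-1 comprehension)).

psi_0(Omega_omega)


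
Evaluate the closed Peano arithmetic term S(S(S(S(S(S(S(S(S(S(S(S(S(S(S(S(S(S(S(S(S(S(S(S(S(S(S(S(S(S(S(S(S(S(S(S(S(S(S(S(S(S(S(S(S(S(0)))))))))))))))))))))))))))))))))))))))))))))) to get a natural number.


Counting successors applied to 0:
46 applications of S to 0 = 46

46


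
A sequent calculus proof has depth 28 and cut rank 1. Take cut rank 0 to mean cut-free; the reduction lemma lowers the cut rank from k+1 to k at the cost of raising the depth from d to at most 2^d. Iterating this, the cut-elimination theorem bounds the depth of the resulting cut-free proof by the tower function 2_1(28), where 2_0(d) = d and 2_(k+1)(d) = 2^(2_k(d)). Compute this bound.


Each rank reduction sends depth d to at most 2^d; cut rank r needs r reductions.
2_0(28) = 28
2_1(28) = 2^28 = 268435456
Cut-free depth bound = 268435456

268435456


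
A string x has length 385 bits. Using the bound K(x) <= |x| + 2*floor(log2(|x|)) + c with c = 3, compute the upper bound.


floor(log2(385)) = 8
2 * 8 = 16
K(x) <= 385 + 16 + 3 = 404

404


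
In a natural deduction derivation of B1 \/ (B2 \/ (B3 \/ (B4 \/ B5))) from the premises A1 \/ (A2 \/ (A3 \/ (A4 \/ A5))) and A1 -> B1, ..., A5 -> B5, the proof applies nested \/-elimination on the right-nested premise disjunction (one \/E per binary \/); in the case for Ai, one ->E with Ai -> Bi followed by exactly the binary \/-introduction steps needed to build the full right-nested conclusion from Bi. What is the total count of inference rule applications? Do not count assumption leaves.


Constructive dilemma with 5 branches, all disjunctions right-nested:
- \/E: the premise has 4 binary \/, each eliminated once: 4 nodes.
- ->E: one per case (Ai with Ai -> Bi gives Bi): 5 nodes.
- \/I: in case i < n, Bi needs 1 step to form Bi \/ (B(i+1) \/ ...) and then i-1 steps to prepend B(i-1), ..., B1, i.e. i steps; in case i = n, B5 needs 4 prepend steps.
  \/I total = (1 + 2 + ... + 4) + 4 = 10 + 4 = 14 nodes.
Total = 4 + 5 + 14 = 23

23


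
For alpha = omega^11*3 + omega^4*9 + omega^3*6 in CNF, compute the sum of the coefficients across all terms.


CNF: omega^11*3 + omega^4*9 + omega^3*6
Coefficients: 3 + 9 + 6 = 18

18


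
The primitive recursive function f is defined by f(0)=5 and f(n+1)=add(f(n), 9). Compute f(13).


f(0) = 5
f(1) = add(f(0), 9) = add(5, 9) = 14
f(2) = add(f(1), 9) = add(14, 9) = 23
f(3) = add(f(2), 9) = add(23, 9) = 32
f(4) = add(f(3), 9) = add(32, 9) = 41
f(5) = add(f(4), 9) = add(41, 9) = 50
f(6) = add(f(5), 9) = add(50, 9) = 59
f(7) = add(f(6), 9) = add(59, 9) = 68
f(8) = add(f(7), 9) = add(68, 9) = 77
f(9) = add(f(8), 9) = add(77, 9) = 86
f(10) = add(f(9), 9) = add(86, 9) = 95
f(11) = add(f(10), 9) = add(95, 9) = 104
f(12) = add(f(11), 9) = add(104, 9) = 113
f(13) = add(f(12), 9) = add(113, 9) = 122


122


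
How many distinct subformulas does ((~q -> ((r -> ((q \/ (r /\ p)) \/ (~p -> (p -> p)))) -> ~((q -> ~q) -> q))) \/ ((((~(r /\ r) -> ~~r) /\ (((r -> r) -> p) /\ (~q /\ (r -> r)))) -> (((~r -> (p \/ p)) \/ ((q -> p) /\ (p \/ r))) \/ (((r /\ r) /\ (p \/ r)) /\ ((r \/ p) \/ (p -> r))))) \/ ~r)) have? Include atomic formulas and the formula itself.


Formula: ((~q -> ((r -> ((q \/ (r /\ p)) \/ (~p -> (p -> p)))) -> ~((q -> ~q) -> q))) \/ ((((~(r /\ r) -> ~~r) /\ (((r -> r) -> p) /\ (~q /\ (r -> r)))) -> (((~r -> (p \/ p)) \/ ((q -> p) /\ (p \/ r))) \/ (((r /\ r) /\ (p \/ r)) /\ ((r \/ p) \/ (p -> r))))) \/ ~r))
Subformulas found:
  1. r
  2. p
  3. q
  4. ~p
  5. ~r
  6. ~q
  7. ~~r
  8. (r /\ p)
  9. (q -> p)
  10. (r -> r)
  11. (p -> p)
  12. (p -> r)
  13. (p \/ p)
  14. (r /\ r)
  15. (r \/ p)
  16. (p \/ r)
  17. ~(r /\ r)
  18. (q -> ~q)
  19. ((r -> r) -> p)
  20. (q \/ (r /\ p))
  21. ((q -> ~q) -> q)
  22. (~q /\ (r -> r))
  23. (~p -> (p -> p))
  24. (~r -> (p \/ p))
  25. ~((q -> ~q) -> q)
  26. (~(r /\ r) -> ~~r)
  27. ((r /\ r) /\ (p \/ r))
  28. ((q -> p) /\ (p \/ r))
  29. ((r \/ p) \/ (p -> r))
  30. (((r -> r) -> p) /\ (~q /\ (r -> r)))
  31. ((q \/ (r /\ p)) \/ (~p -> (p -> p)))
  32. ((~r -> (p \/ p)) \/ ((q -> p) /\ (p \/ r)))
  33. (r -> ((q \/ (r /\ p)) \/ (~p -> (p -> p))))
  34. (((r /\ r) /\ (p \/ r)) /\ ((r \/ p) \/ (p -> r)))
  35. ((~(r /\ r) -> ~~r) /\ (((r -> r) -> p) /\ (~q /\ (r -> r))))
  36. ((r -> ((q \/ (r /\ p)) \/ (~p -> (p -> p)))) -> ~((q -> ~q) -> q))
  37. (~q -> ((r -> ((q \/ (r /\ p)) \/ (~p -> (p -> p)))) -> ~((q -> ~q) -> q)))
  38. (((~r -> (p \/ p)) \/ ((q -> p) /\ (p \/ r))) \/ (((r /\ r) /\ (p \/ r)) /\ ((r \/ p) \/ (p -> r))))
  39. (((~(r /\ r) -> ~~r) /\ (((r -> r) -> p) /\ (~q /\ (r -> r)))) -> (((~r -> (p \/ p)) \/ ((q -> p) /\ (p \/ r))) \/ (((r /\ r) /\ (p \/ r)) /\ ((r \/ p) \/ (p -> r)))))
  40. ((((~(r /\ r) -> ~~r) /\ (((r -> r) -> p) /\ (~q /\ (r -> r)))) -> (((~r -> (p \/ p)) \/ ((q -> p) /\ (p \/ r))) \/ (((r /\ r) /\ (p \/ r)) /\ ((r \/ p) \/ (p -> r))))) \/ ~r)
  41. ((~q -> ((r -> ((q \/ (r /\ p)) \/ (~p -> (p -> p)))) -> ~((q -> ~q) -> q))) \/ ((((~(r /\ r) -> ~~r) /\ (((r -> r) -> p) /\ (~q /\ (r -> r)))) -> (((~r -> (p \/ p)) \/ ((q -> p) /\ (p \/ r))) \/ (((r /\ r) /\ (p \/ r)) /\ ((r \/ p) \/ (p -> r))))) \/ ~r))
Total distinct subformulas = 41

41


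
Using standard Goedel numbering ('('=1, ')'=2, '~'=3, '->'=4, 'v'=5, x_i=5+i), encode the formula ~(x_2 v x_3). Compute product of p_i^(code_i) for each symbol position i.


Formula: ~(x_2 v x_3)
Symbol codes: [3, 1, 7, 5, 8, 2]
Primes: [2, 3, 5, 7, 11, 13]
p_1^3 = 2^3 = 8
p_2^1 = 3^1 = 3
p_3^7 = 5^7 = 78125
p_4^5 = 7^5 = 16807
p_5^8 = 11^8 = 214358881
p_6^2 = 13^2 = 169
Product = 1141614977796418125000

1141614977796418125000


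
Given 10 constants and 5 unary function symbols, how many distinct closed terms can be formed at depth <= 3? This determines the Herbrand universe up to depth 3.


Herbrand terms by depth:
Depth 0: 10 constants
Depth 1: 50 new terms (running total: 60)
Depth 2: 250 new terms (running total: 310)
Depth 3: 1250 new terms (running total: 1560)
Total distinct ground terms = 1560

1560


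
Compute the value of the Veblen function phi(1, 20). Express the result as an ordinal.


phi(1, 20):
phi(1, beta) = epsilon_beta (the beta-th epsilon number).
phi(1, 20) = epsilon_20

epsilon_20


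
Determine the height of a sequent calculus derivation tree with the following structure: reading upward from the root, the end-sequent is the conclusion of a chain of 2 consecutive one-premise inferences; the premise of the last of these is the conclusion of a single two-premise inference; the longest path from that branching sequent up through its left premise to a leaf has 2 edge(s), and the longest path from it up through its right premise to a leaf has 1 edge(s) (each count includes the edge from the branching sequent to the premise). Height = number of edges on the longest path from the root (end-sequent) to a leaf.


Longest path through the left premise: 2 edges (measured from the branching sequent)
Longest path through the right premise: 1 edges
Height of the subtree rooted at the branching sequent: max(2, 1) = 2
The branching sequent sits 2 edges above the root (the chain of one-premise inferences), so height = 2 + 2 = 4

4


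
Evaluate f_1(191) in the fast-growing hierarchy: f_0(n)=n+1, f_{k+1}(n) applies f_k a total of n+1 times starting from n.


f_1(191) = f_0^192(191)
f_0 adds 1 each time, applied 192 times.
f_1(191) = 191 + 192 = 383

383


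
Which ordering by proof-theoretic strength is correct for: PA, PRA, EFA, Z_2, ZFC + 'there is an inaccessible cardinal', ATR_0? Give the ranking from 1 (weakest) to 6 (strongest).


Ordering by consistency strength:
1. EFA
2. PRA
3. PA
4. ATR_0
5. Z_2
6. ZFC + 'there is an inaccessible cardinal'


PA=3, PRA=2, EFA=1, Z_2=5, ZFC + 'there is an inaccessible cardinal'=6, ATR_0=4


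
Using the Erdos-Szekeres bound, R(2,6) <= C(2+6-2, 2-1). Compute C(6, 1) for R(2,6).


R(2,6) <= C(2+6-2, 2-1) = C(6, 1)
C(6, 1) = 6! / (1! * 5!)
= 6

6


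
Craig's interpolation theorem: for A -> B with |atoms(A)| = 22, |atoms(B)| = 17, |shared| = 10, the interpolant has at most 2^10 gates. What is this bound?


Shared atoms = 10
Craig interpolant size bound = 2^10
= 1024

1024


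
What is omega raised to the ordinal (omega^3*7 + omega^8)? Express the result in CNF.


omega^(omega^3*7 + omega^8):
In ordinal addition a term is absorbed by a following term of strictly larger exponent: 3 < 8, so omega^3*7 + omega^8 = omega^8.
omega raised to a CNF ordinal is a single CNF term: Result = omega^(omega^8)

omega^(omega^8)


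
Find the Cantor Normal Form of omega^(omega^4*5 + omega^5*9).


omega^(omega^4*5 + omega^5*9):
In ordinal addition a term is absorbed by a following term of strictly larger exponent: 4 < 5, so omega^4*5 + omega^5*9 = omega^5*9.
omega raised to a CNF ordinal is a single CNF term: Result = omega^(omega^5*9)

omega^(omega^5*9)


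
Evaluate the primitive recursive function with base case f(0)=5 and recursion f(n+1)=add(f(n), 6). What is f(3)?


f(0) = 5
f(1) = add(f(0), 6) = add(5, 6) = 11
f(2) = add(f(1), 6) = add(11, 6) = 17
f(3) = add(f(2), 6) = add(17, 6) = 23


23


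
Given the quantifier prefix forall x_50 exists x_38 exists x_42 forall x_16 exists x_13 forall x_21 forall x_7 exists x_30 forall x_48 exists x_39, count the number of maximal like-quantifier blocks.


Alternations = 7.
Blocks = alternations + 1 = 8

8


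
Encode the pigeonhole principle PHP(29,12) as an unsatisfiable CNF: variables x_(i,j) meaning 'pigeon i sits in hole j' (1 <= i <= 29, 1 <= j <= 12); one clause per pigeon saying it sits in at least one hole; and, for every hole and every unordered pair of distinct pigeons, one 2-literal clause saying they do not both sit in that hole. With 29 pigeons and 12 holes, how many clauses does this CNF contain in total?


PHP(29,12): 29 pigeons, 12 holes, 29*12 = 348 variables.
- pigeon clauses: one per pigeon -> 29 clauses
- hole clauses: 12 holes * C(29,2) = 12 * 406 -> 4872 clauses
Total clauses = 29 + 4872 = 4901

4901


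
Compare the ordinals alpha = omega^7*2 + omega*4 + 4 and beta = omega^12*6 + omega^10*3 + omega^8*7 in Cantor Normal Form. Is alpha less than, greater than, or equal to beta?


Compare term by term from highest exponent:
alpha = omega^7*2 + omega*4 + 4
beta = omega^12*6 + omega^10*3 + omega^8*7
Term 1: alpha has omega^7*2, beta has omega^12*6
Term 2: alpha has omega^1*4, beta has omega^10*3
Term 3: alpha has omega^0*4, beta has omega^8*7
Result: alpha < beta

alpha < beta


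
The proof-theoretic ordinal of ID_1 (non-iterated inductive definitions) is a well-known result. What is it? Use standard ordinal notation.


The proof-theoretic ordinal of ID_1 (non-iterated inductive definitions) is a standard result in ordinal analysis.
This ordinal is the supremum of order types of primitive recursive well-orderings
that the theory can prove to be well-ordered.
For ID_1 (non-iterated inductive definitions), the proof-theoretic ordinal is psi_0(epsilon_{Omega+1}).

psi_0(epsilon_{Omega+1})


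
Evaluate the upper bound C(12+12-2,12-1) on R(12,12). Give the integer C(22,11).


R(12,12) <= C(12+12-2, 12-1) = C(22, 11)
C(22, 11) = 22! / (11! * 11!)
= 705432

705432


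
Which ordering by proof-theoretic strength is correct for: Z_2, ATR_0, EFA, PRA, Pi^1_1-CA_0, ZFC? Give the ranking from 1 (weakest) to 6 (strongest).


Ordering by consistency strength:
1. EFA
2. PRA
3. ATR_0
4. Pi^1_1-CA_0
5. Z_2
6. ZFC


Z_2=5, ATR_0=3, EFA=1, PRA=2, Pi^1_1-CA_0=4, ZFC=6


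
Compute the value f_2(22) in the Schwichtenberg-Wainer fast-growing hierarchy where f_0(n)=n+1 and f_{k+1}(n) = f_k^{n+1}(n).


f_2(22) = f_1^23(22)
f_1(m) = 2m + 1.
Iterating: f_1^k(n) = 2^k*(n+1) - 1.
f_2(22) = 2^23*(22+1) - 1 = 8388608*23 - 1 = 192937983

192937983


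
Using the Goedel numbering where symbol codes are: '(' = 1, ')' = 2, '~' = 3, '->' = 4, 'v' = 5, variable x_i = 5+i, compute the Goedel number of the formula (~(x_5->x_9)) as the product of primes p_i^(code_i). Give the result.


Formula: (~(x_5->x_9))
Symbol codes: [1, 3, 1, 10, 4, 14, 2, 2]
Primes: [2, 3, 5, 7, 11, 13, 17, 19]
p_1^1 = 2^1 = 2
p_2^3 = 3^3 = 27
p_3^1 = 5^1 = 5
p_4^10 = 7^10 = 282475249
p_5^4 = 11^4 = 14641
p_6^14 = 13^14 = 3937376385699289
p_7^2 = 17^2 = 289
p_8^2 = 19^2 = 361
Product = 458698037339364541474148972928178830

458698037339364541474148972928178830


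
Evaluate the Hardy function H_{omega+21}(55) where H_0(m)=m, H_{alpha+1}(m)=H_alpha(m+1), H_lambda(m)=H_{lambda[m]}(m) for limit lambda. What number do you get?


H_{omega+21}(55):
Unwind the 21 successor steps: H_{omega+21}(55) = H_omega(55+21) = H_omega(76).
H_omega(m) = H_m(m) = m + m = 2m.
Result = 2 * 76 = 152

152


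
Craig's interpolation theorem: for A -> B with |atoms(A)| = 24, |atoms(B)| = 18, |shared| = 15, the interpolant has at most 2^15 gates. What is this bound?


Shared atoms = 15
Craig interpolant size bound = 2^15
= 32768

32768


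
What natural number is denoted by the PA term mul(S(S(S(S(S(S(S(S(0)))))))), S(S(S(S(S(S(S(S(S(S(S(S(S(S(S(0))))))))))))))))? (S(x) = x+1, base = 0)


mul(S^8(0), S^15(0)):
S^8(0) = 8
S^15(0) = 15
8 * 15 = 120

120


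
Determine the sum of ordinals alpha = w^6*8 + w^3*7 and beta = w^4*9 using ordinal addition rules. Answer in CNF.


Ordinal addition (w^6*8 + w^3*7) + w^4*9:
alpha's leading term has exponent 6 > beta's exponent 4, so it survives.
alpha's tail term has exponent 3 < beta's exponent 4, so it is absorbed by beta.
In ordinal addition, any term followed by a strictly larger-exponent term is absorbed.
Result = w^6*8 + w^4*9

w^6*8 + w^4*9


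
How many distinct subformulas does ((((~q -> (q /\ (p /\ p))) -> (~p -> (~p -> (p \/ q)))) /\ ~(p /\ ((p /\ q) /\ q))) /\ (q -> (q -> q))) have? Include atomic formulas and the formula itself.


Formula: ((((~q -> (q /\ (p /\ p))) -> (~p -> (~p -> (p \/ q)))) /\ ~(p /\ ((p /\ q) /\ q))) /\ (q -> (q -> q)))
Subformulas found:
  1. q
  2. p
  3. ~p
  4. ~q
  5. (p /\ q)
  6. (q -> q)
  7. (p \/ q)
  8. (p /\ p)
  9. (q -> (q -> q))
  10. ((p /\ q) /\ q)
  11. (q /\ (p /\ p))
  12. (~p -> (p \/ q))
  13. (p /\ ((p /\ q) /\ q))
  14. (~q -> (q /\ (p /\ p)))
  15. ~(p /\ ((p /\ q) /\ q))
  16. (~p -> (~p -> (p \/ q)))
  17. ((~q -> (q /\ (p /\ p))) -> (~p -> (~p -> (p \/ q))))
  18. (((~q -> (q /\ (p /\ p))) -> (~p -> (~p -> (p \/ q)))) /\ ~(p /\ ((p /\ q) /\ q)))
  19. ((((~q -> (q /\ (p /\ p))) -> (~p -> (~p -> (p \/ q)))) /\ ~(p /\ ((p /\ q) /\ q))) /\ (q -> (q -> q)))
Total distinct subformulas = 19

19


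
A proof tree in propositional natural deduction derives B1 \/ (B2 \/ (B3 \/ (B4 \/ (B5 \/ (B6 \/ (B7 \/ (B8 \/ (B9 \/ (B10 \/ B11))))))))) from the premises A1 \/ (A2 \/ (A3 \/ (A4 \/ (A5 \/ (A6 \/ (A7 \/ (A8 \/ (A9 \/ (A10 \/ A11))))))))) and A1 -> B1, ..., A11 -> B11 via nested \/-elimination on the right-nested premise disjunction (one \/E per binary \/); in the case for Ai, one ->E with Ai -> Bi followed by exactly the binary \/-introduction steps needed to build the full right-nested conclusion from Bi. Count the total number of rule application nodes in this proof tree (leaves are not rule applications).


Constructive dilemma with 11 branches, all disjunctions right-nested:
- \/E: the premise has 10 binary \/, each eliminated once: 10 nodes.
- ->E: one per case (Ai with Ai -> Bi gives Bi): 11 nodes.
- \/I: in case i < n, Bi needs 1 step to form Bi \/ (B(i+1) \/ ...) and then i-1 steps to prepend B(i-1), ..., B1, i.e. i steps; in case i = n, B11 needs 10 prepend steps.
  \/I total = (1 + 2 + ... + 10) + 10 = 55 + 10 = 65 nodes.
Total = 10 + 11 + 65 = 86

86


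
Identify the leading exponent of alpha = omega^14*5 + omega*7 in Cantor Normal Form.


CNF: omega^14*5 + omega*7
The leading term is omega^14*5, which has exponent 14.

14


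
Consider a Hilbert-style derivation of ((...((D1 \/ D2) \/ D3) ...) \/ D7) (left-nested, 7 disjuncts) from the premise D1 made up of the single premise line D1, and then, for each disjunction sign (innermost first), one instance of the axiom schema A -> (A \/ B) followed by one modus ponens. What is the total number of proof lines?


Building the left-nested 7-ary disjunction from D1:
- 1 premise line (D1)
- 7 disjuncts means 6 disjunction signs; each needs 1 axiom instance + 1 MP = 2 lines: 2 * 6 = 12
Total = 1 + 12 = 13 lines.

13


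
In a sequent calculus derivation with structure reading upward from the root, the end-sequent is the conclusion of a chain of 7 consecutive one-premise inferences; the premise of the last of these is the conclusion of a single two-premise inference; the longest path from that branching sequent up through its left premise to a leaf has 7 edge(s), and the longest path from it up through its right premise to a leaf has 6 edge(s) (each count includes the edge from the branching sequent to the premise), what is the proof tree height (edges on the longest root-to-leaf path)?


Longest path through the left premise: 7 edges (measured from the branching sequent)
Longest path through the right premise: 6 edges
Height of the subtree rooted at the branching sequent: max(7, 6) = 7
The branching sequent sits 7 edges above the root (the chain of one-premise inferences), so height = 7 + 7 = 14

14


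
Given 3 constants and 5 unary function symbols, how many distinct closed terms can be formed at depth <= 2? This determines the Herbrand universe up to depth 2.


Herbrand terms by depth:
Depth 0: 3 constants
Depth 1: 15 new terms (running total: 18)
Depth 2: 75 new terms (running total: 93)
Total distinct ground terms = 93

93


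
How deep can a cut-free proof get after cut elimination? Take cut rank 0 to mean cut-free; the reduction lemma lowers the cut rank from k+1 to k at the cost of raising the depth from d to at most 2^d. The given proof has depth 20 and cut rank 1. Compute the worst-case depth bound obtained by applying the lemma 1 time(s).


Each rank reduction sends depth d to at most 2^d; cut rank r needs r reductions.
2_0(20) = 20
2_1(20) = 2^20 = 1048576
Cut-free depth bound = 1048576

1048576


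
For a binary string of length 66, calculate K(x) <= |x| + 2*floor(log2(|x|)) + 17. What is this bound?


floor(log2(66)) = 6
2 * 6 = 12
K(x) <= 66 + 12 + 17 = 95

95


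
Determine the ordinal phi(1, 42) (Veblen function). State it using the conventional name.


phi(1, 42):
phi(1, beta) = epsilon_beta (the beta-th epsilon number).
phi(1, 42) = epsilon_42

epsilon_42


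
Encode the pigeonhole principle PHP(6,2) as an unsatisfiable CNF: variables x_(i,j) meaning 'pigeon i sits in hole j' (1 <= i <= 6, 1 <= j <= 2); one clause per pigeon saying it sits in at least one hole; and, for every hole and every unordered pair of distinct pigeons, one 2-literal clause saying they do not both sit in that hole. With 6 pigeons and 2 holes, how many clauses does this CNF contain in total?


PHP(6,2): 6 pigeons, 2 holes, 6*2 = 12 variables.
- pigeon clauses: one per pigeon -> 6 clauses
- hole clauses: 2 holes * C(6,2) = 2 * 15 -> 30 clauses
Total clauses = 6 + 30 = 36

36


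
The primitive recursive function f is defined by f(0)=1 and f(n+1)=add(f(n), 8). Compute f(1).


f(0) = 1
f(1) = add(f(0), 8) = add(1, 8) = 9


9


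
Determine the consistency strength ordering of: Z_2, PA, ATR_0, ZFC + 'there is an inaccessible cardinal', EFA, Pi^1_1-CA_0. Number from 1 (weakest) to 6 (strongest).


Ordering by consistency strength:
1. EFA
2. PA
3. ATR_0
4. Pi^1_1-CA_0
5. Z_2
6. ZFC + 'there is an inaccessible cardinal'


Z_2=5, PA=2, ATR_0=3, ZFC + 'there is an inaccessible cardinal'=6, EFA=1, Pi^1_1-CA_0=4


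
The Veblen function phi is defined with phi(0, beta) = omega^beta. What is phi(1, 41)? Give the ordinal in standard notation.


phi(1, 41):
phi(1, beta) = epsilon_beta (the beta-th epsilon number).
phi(1, 41) = epsilon_41

epsilon_41


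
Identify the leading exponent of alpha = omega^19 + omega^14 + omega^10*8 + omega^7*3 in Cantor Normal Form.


CNF: omega^19 + omega^14 + omega^10*8 + omega^7*3
The leading term is omega^19, which has exponent 19.

19


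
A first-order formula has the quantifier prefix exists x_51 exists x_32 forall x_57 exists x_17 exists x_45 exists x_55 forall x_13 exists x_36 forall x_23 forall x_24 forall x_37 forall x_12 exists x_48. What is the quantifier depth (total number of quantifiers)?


Quantifier prefix has 13 quantifier symbols.
Quantifier depth = 13

13


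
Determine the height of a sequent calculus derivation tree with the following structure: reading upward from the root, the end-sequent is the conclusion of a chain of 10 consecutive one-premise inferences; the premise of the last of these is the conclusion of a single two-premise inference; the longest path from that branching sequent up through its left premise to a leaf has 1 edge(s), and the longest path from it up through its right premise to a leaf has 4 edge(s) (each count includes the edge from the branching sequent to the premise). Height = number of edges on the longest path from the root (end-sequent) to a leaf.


Longest path through the left premise: 1 edges (measured from the branching sequent)
Longest path through the right premise: 4 edges
Height of the subtree rooted at the branching sequent: max(1, 4) = 4
The branching sequent sits 10 edges above the root (the chain of one-premise inferences), so height = 4 + 10 = 14

14


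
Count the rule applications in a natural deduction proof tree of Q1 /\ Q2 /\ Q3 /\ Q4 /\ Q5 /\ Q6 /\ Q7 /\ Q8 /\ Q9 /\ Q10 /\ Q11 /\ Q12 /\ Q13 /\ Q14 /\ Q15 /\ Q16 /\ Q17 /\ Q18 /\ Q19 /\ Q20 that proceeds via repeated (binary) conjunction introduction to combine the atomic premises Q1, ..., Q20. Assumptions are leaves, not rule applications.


The target conjunction has 20 conjuncts, i.e. 19 binary /\ connectives.
Each conjunction-intro joins two pieces, so 20 atoms require 20-1 = 19 applications.
Total inference nodes = 19

19


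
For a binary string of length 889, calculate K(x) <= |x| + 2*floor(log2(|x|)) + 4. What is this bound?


floor(log2(889)) = 9
2 * 9 = 18
K(x) <= 889 + 18 + 4 = 911

911


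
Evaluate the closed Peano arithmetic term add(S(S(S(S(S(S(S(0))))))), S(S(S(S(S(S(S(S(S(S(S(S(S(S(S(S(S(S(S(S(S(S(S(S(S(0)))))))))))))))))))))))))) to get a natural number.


add(S^7(0), S^25(0)):
S^7(0) = 7
S^25(0) = 25
7 + 25 = 32

32


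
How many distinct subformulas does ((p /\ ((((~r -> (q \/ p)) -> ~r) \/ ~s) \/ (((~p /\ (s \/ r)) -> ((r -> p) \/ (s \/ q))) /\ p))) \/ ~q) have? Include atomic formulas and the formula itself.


Formula: ((p /\ ((((~r -> (q \/ p)) -> ~r) \/ ~s) \/ (((~p /\ (s \/ r)) -> ((r -> p) \/ (s \/ q))) /\ p))) \/ ~q)
Subformulas found:
  1. r
  2. q
  3. s
  4. p
  5. ~p
  6. ~r
  7. ~s
  8. ~q
  9. (s \/ r)
  10. (q \/ p)
  11. (r -> p)
  12. (s \/ q)
  13. (~r -> (q \/ p))
  14. (~p /\ (s \/ r))
  15. ((r -> p) \/ (s \/ q))
  16. ((~r -> (q \/ p)) -> ~r)
  17. (((~r -> (q \/ p)) -> ~r) \/ ~s)
  18. ((~p /\ (s \/ r)) -> ((r -> p) \/ (s \/ q)))
  19. (((~p /\ (s \/ r)) -> ((r -> p) \/ (s \/ q))) /\ p)
  20. ((((~r -> (q \/ p)) -> ~r) \/ ~s) \/ (((~p /\ (s \/ r)) -> ((r -> p) \/ (s \/ q))) /\ p))
  21. (p /\ ((((~r -> (q \/ p)) -> ~r) \/ ~s) \/ (((~p /\ (s \/ r)) -> ((r -> p) \/ (s \/ q))) /\ p)))
  22. ((p /\ ((((~r -> (q \/ p)) -> ~r) \/ ~s) \/ (((~p /\ (s \/ r)) -> ((r -> p) \/ (s \/ q))) /\ p))) \/ ~q)
Total distinct subformulas = 22

22


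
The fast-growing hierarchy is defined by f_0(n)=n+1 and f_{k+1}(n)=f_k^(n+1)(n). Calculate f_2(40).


f_2(40) = f_1^41(40)
f_1(m) = 2m + 1.
Iterating: f_1^k(n) = 2^k*(n+1) - 1.
f_2(40) = 2^41*(40+1) - 1 = 2199023255552*41 - 1 = 90159953477631

90159953477631


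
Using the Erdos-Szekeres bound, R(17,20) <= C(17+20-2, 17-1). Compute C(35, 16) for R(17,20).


R(17,20) <= C(17+20-2, 17-1) = C(35, 16)
C(35, 16) = 35! / (16! * 19!)
= 4059928950

4059928950


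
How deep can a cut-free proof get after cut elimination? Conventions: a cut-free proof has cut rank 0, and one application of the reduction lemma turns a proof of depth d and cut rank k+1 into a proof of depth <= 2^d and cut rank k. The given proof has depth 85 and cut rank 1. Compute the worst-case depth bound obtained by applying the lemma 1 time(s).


Each rank reduction sends depth d to at most 2^d; cut rank r needs r reductions.
2_0(85) = 85
2_1(85) = 2^85 = 38685626227668133590597632
Cut-free depth bound = 38685626227668133590597632

38685626227668133590597632


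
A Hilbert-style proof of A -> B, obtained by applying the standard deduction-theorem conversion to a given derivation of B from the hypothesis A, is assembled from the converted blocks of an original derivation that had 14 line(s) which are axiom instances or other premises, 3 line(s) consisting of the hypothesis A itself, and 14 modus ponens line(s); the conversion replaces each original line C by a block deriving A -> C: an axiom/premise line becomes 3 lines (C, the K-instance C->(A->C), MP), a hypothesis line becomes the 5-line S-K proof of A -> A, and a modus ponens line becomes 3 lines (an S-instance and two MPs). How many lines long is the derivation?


Deduction-theorem conversion, block by block:
- 14 axiom/premise lines -> 3 lines each = 42
- 3 hypothesis lines -> 5 lines each (identity proof A->A) = 15
- 14 MP lines -> 3 lines each (S-instance, MP, MP) = 42
Total = 42 + 15 + 42 = 99 lines.

99


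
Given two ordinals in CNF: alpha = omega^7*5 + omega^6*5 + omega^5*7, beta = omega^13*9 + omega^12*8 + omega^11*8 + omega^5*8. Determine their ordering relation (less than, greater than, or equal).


Compare term by term from highest exponent:
alpha = omega^7*5 + omega^6*5 + omega^5*7
beta = omega^13*9 + omega^12*8 + omega^11*8 + omega^5*8
Term 1: alpha has omega^7*5, beta has omega^13*9
Term 2: alpha has omega^6*5, beta has omega^12*8
Term 3: alpha has omega^5*7, beta has omega^11*8
Term 4: alpha has omega^0*0, beta has omega^5*8
Result: alpha < beta

alpha < beta


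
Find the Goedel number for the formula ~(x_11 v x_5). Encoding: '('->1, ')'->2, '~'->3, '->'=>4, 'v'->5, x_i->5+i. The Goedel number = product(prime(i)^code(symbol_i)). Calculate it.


Formula: ~(x_11 v x_5)
Symbol codes: [3, 1, 16, 5, 10, 2]
Primes: [2, 3, 5, 7, 11, 13]
p_1^3 = 2^3 = 8
p_2^1 = 3^1 = 3
p_3^16 = 5^16 = 152587890625
p_4^5 = 7^5 = 16807
p_5^10 = 11^10 = 25937424601
p_6^2 = 13^2 = 169
Product = 269795727174544127197265625000

269795727174544127197265625000


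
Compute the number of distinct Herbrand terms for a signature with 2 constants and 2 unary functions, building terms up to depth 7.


Herbrand terms by depth:
Depth 0: 2 constants
Depth 1: 4 new terms (running total: 6)
Depth 2: 8 new terms (running total: 14)
Depth 3: 16 new terms (running total: 30)
Depth 4: 32 new terms (running total: 62)
Depth 5: 64 new terms (running total: 126)
Depth 6: 128 new terms (running total: 254)
Depth 7: 256 new terms (running total: 510)
Total distinct ground terms = 510

510


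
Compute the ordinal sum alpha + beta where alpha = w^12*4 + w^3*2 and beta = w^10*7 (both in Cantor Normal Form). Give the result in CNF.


Ordinal addition (w^12*4 + w^3*2) + w^10*7:
alpha's leading term has exponent 12 > beta's exponent 10, so it survives.
alpha's tail term has exponent 3 < beta's exponent 10, so it is absorbed by beta.
In ordinal addition, any term followed by a strictly larger-exponent term is absorbed.
Result = w^12*4 + w^10*7

w^12*4 + w^10*7


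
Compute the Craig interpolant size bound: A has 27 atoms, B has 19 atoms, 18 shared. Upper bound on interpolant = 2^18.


Shared atoms = 18
Craig interpolant size bound = 2^18
= 262144

262144


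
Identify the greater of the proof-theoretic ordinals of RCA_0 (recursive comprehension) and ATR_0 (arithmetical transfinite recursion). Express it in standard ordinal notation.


Proof-theoretic ordinal of RCA_0 (recursive comprehension): omega^omega
Proof-theoretic ordinal of ATR_0 (arithmetical transfinite recursion): Gamma_0
Comparing: omega^omega < Gamma_0.
The larger ordinal is Gamma_0 (from ATR_0 (arithmetical transfinite recursion)).

Gamma_0


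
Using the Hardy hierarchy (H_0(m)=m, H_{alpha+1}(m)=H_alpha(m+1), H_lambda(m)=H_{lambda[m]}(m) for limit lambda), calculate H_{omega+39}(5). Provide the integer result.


H_{omega+39}(5):
Unwind the 39 successor steps: H_{omega+39}(5) = H_omega(5+39) = H_omega(44).
H_omega(m) = H_m(m) = m + m = 2m.
Result = 2 * 44 = 88

88


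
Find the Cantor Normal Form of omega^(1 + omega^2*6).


omega^(1 + omega^2*6):
In ordinal addition a term is absorbed by a following term of strictly larger exponent: 0 < 2, so 1 + omega^2*6 = omega^2*6.
omega raised to a CNF ordinal is a single CNF term: Result = omega^(omega^2*6)

omega^(omega^2*6)


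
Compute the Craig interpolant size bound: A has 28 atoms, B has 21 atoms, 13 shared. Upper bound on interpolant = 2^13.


Shared atoms = 13
Craig interpolant size bound = 2^13
= 8192

8192


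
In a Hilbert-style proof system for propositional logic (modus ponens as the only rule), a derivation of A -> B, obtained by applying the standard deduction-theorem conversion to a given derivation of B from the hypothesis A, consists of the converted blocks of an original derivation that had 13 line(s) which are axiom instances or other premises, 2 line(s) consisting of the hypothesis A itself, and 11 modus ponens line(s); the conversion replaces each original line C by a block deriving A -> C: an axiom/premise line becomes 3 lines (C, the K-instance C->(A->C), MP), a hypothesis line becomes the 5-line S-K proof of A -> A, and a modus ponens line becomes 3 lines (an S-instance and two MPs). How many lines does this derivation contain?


Deduction-theorem conversion, block by block:
- 13 axiom/premise lines -> 3 lines each = 39
- 2 hypothesis lines -> 5 lines each (identity proof A->A) = 10
- 11 MP lines -> 3 lines each (S-instance, MP, MP) = 33
Total = 39 + 10 + 33 = 82 lines.

82


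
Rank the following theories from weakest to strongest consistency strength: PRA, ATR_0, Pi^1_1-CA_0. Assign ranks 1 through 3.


Ordering by consistency strength:
1. PRA
2. ATR_0
3. Pi^1_1-CA_0


PRA=1, ATR_0=2, Pi^1_1-CA_0=3


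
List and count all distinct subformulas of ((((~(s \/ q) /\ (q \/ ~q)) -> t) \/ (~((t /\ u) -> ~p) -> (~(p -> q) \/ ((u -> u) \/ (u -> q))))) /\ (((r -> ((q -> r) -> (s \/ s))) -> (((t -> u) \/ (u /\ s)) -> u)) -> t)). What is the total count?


Formula: ((((~(s \/ q) /\ (q \/ ~q)) -> t) \/ (~((t /\ u) -> ~p) -> (~(p -> q) \/ ((u -> u) \/ (u -> q))))) /\ (((r -> ((q -> r) -> (s \/ s))) -> (((t -> u) \/ (u /\ s)) -> u)) -> t))
Subformulas found:
  1. r
  2. p
  3. q
  4. u
  5. s
  6. t
  7. ~p
  8. ~q
  9. (s \/ s)
  10. (u -> q)
  11. (u -> u)
  12. (s \/ q)
  13. (u /\ s)
  14. (p -> q)
  15. (q -> r)
  16. (t /\ u)
  17. (t -> u)
  18. ~(p -> q)
  19. (q \/ ~q)
  20. ~(s \/ q)
  21. ((t /\ u) -> ~p)
  22. ~((t /\ u) -> ~p)
  23. ((u -> u) \/ (u -> q))
  24. ((q -> r) -> (s \/ s))
  25. ((t -> u) \/ (u /\ s))
  26. (~(s \/ q) /\ (q \/ ~q))
  27. (r -> ((q -> r) -> (s \/ s)))
  28. (((t -> u) \/ (u /\ s)) -> u)
  29. ((~(s \/ q) /\ (q \/ ~q)) -> t)
  30. (~(p -> q) \/ ((u -> u) \/ (u -> q)))
  31. (~((t /\ u) -> ~p) -> (~(p -> q) \/ ((u -> u) \/ (u -> q))))
  32. ((r -> ((q -> r) -> (s \/ s))) -> (((t -> u) \/ (u /\ s)) -> u))
  33. (((r -> ((q -> r) -> (s \/ s))) -> (((t -> u) \/ (u /\ s)) -> u)) -> t)
  34. (((~(s \/ q) /\ (q \/ ~q)) -> t) \/ (~((t /\ u) -> ~p) -> (~(p -> q) \/ ((u -> u) \/ (u -> q)))))
  35. ((((~(s \/ q) /\ (q \/ ~q)) -> t) \/ (~((t /\ u) -> ~p) -> (~(p -> q) \/ ((u -> u) \/ (u -> q))))) /\ (((r -> ((q -> r) -> (s \/ s))) -> (((t -> u) \/ (u /\ s)) -> u)) -> t))
Total distinct subformulas = 35

35


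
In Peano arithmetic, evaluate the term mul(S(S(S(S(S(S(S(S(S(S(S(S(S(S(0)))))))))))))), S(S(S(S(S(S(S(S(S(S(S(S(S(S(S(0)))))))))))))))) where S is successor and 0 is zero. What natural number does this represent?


mul(S^14(0), S^15(0)):
S^14(0) = 14
S^15(0) = 15
14 * 15 = 210

210


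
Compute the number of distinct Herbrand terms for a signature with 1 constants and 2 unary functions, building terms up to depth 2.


Herbrand terms by depth:
Depth 0: 1 constants
Depth 1: 2 new terms (running total: 3)
Depth 2: 4 new terms (running total: 7)
Total distinct ground terms = 7

7


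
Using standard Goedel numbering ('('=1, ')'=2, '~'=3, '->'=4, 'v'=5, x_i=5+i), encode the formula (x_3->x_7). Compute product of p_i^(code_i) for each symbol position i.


Formula: (x_3->x_7)
Symbol codes: [1, 8, 4, 12, 2]
Primes: [2, 3, 5, 7, 11]
p_1^1 = 2^1 = 2
p_2^8 = 3^8 = 6561
p_3^4 = 5^4 = 625
p_4^12 = 7^12 = 13841287201
p_5^2 = 11^2 = 121
Product = 13735418655521351250

13735418655521351250


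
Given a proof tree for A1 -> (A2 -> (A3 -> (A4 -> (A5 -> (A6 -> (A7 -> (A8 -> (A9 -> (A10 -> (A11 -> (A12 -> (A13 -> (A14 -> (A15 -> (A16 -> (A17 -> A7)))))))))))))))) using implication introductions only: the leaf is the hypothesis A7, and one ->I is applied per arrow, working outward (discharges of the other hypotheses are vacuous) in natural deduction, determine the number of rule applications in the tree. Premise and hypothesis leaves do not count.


The formula has 17 arrows (->); its innermost consequent A7 is one of the antecedents,
so the proof starts from the hypothesis leaf A7 (not a rule application) and closes one arrow per ->I.
Building A1 -> (A2 -> (A3 -> (A4 -> (A5 -> (A6 -> (A7 -> (A8 -> (A9 -> (A10 -> (A11 -> (A12 -> (A13 -> (A14 -> (A15 -> (A16 -> (A17 -> A7)))))))))))))))) therefore takes 17 nested implication introductions.
Total inference nodes = 17

17


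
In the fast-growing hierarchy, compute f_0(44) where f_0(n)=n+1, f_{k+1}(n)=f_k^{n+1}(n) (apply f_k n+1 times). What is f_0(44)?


f_0(44) = 44 + 1 = 45

45


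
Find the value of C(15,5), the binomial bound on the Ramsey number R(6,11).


R(6,11) <= C(6+11-2, 6-1) = C(15, 5)
C(15, 5) = 15! / (5! * 10!)
= 3003

3003


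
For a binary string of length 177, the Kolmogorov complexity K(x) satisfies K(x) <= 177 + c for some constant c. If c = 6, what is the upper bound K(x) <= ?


K(x) <= |x| + c = 177 + 6 = 183

183


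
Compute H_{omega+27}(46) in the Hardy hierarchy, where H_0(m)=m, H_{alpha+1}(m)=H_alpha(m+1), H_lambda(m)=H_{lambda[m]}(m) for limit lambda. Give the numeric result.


H_{omega+27}(46):
Unwind the 27 successor steps: H_{omega+27}(46) = H_omega(46+27) = H_omega(73).
H_omega(m) = H_m(m) = m + m = 2m.
Result = 2 * 73 = 146

146


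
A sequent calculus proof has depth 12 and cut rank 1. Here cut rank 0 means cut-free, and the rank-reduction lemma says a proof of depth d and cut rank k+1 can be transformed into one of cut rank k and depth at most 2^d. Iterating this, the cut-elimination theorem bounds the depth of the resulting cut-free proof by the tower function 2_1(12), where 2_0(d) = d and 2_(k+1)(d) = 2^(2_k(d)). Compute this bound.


Each rank reduction sends depth d to at most 2^d; cut rank r needs r reductions.
2_0(12) = 12
2_1(12) = 2^12 = 4096
Cut-free depth bound = 4096

4096


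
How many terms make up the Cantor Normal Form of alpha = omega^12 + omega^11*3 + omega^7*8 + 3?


CNF: omega^12 + omega^11*3 + omega^7*8 + 3
Count the summands separated by '+':
  term 1: omega^12
  term 2: omega^11*3
  term 3: omega^7*8
  term 4: 3
Total terms = 4

4


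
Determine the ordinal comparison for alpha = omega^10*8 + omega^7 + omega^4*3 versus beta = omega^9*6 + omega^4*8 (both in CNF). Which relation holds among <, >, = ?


Compare term by term from highest exponent:
alpha = omega^10*8 + omega^7 + omega^4*3
beta = omega^9*6 + omega^4*8
Term 1: alpha has omega^10*8, beta has omega^9*6
Term 2: alpha has omega^7*1, beta has omega^4*8
Term 3: alpha has omega^4*3, beta has omega^0*0
Result: alpha > beta

alpha > beta


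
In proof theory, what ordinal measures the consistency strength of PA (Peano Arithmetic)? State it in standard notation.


The proof-theoretic ordinal of PA (Peano Arithmetic) is a standard result in ordinal analysis.
This ordinal is the supremum of order types of primitive recursive well-orderings
that the theory can prove to be well-ordered.
For PA (Peano Arithmetic), the proof-theoretic ordinal is epsilon_0.

epsilon_0
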